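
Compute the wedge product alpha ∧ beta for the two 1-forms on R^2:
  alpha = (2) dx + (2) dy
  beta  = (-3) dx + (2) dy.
alpha ∧ beta = (10) dx ∧ dy

Distribute the wedge, using dx_i ∧ dx_j = -dx_j ∧ dx_i and dx_i ∧ dx_i = 0. For each pair (i, j) with i < j, the coefficient of dx_i ∧ dx_j in alpha ∧ beta is (alpha_i * beta_j - alpha_j * beta_i). Collecting: alpha ∧ beta = (10) dx ∧ dy.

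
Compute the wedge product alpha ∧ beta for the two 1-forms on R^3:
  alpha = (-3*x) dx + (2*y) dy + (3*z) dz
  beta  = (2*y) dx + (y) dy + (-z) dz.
alpha ∧ beta = (-y*(3*x + 4*y)) dx ∧ dy + (3*z*(x - 2*y)) dx ∧ dz + (-5*y*z) dy ∧ dz

Distribute the wedge, using dx_i ∧ dx_j = -dx_j ∧ dx_i and dx_i ∧ dx_i = 0. For each pair (i, j) with i < j, the coefficient of dx_i ∧ dx_j in alpha ∧ beta is (alpha_i * beta_j - alpha_j * beta_i). Collecting: alpha ∧ beta = (-y*(3*x + 4*y)) dx ∧ dy + (3*z*(x - 2*y)) dx ∧ dz + (-5*y*z) dy ∧ dz.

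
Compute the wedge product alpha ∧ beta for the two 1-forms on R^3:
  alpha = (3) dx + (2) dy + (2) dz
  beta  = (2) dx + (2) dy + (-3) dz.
alpha ∧ beta = (2) dx ∧ dy + (-13) dx ∧ dz + (-10) dy ∧ dz

Distribute the wedge, using dx_i ∧ dx_j = -dx_j ∧ dx_i and dx_i ∧ dx_i = 0. For each pair (i, j) with i < j, the coefficient of dx_i ∧ dx_j in alpha ∧ beta is (alpha_i * beta_j - alpha_j * beta_i). Collecting: alpha ∧ beta = (2) dx ∧ dy + (-13) dx ∧ dz + (-10) dy ∧ dz.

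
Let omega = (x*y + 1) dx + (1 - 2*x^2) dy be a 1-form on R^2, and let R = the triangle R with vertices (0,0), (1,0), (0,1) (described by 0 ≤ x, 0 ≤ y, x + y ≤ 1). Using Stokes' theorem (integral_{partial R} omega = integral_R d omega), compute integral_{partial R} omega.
integral_(partial R) omega = -5/6

Stokes: integral_partial_R omega = integral_R d omega with d omega = (∂Q/∂x - ∂P/∂y) dx ∧ dy.
  ∂Q/∂x = -4*x
  ∂P/∂y = x
  integrand = ∂Q/∂x - ∂P/∂y = -5*x.
Integrating over R: integral_0^1 integral_0^{1-x} (-5*x) dy dx = -5/6.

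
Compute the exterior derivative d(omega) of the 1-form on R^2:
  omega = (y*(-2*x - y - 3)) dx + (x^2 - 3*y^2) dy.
d(omega) = (4*x + 2*y + 3) dx ∧ dy

For a 1-form omega = sum_i f_i dx_i, the exterior derivative is
  d(omega) = sum_{i < j} (∂f_j/∂x_i - ∂f_i/∂x_j) dx_i ∧ dx_j.
  coefficient of dx ∧ dy: ∂f_2/∂x - ∂f_1/∂y = ∂(x^2 - 3*y^2)/∂x - ∂(y*(-2*x - y - 3))/∂y = 4*x + 2*y + 3
Assembling: d(omega) = (4*x + 2*y + 3) dx ∧ dy.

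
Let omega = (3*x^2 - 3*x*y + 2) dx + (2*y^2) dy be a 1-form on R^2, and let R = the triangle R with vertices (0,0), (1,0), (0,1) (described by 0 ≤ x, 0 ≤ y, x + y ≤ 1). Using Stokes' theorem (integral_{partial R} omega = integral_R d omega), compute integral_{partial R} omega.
integral_(partial R) omega = 1/2

Stokes: integral_partial_R omega = integral_R d omega with d omega = (∂Q/∂x - ∂P/∂y) dx ∧ dy.
  ∂Q/∂x = 0
  ∂P/∂y = -3*x
  integrand = ∂Q/∂x - ∂P/∂y = 3*x.
Integrating over R: integral_0^1 integral_0^{1-x} (3*x) dy dx = 1/2.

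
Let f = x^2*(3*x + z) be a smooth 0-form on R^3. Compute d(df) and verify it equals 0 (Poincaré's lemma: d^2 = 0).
d(df) = 0

Step 1: df = sum_i (∂f/∂x_i) dx_i = (x*(9*x + 2*z)) dx + (0) dy + (x^2) dz.
Step 2: Apply d again. Using the 1-form formula, the coefficient of dx ∧ dy in d(df) is ∂^2 f/∂x ∂y - ∂^2 f/∂y ∂x = (0) - (0) = 0 (equality of mixed partials for smooth f).
Similarly for dx ∧ dz and dy ∧ dz — all coefficients vanish. So d(df) = 0.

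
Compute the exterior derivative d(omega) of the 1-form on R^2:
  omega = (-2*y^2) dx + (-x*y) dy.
d(omega) = (3*y) dx ∧ dy

For a 1-form omega = sum_i f_i dx_i, the exterior derivative is
  d(omega) = sum_{i < j} (∂f_j/∂x_i - ∂f_i/∂x_j) dx_i ∧ dx_j.
  coefficient of dx ∧ dy: ∂f_2/∂x - ∂f_1/∂y = ∂(-x*y)/∂x - ∂(-2*y^2)/∂y = 3*y
Assembling: d(omega) = (3*y) dx ∧ dy.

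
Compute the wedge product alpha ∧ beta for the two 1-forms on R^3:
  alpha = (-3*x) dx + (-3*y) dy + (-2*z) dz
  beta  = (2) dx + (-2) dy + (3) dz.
alpha ∧ beta = (6*x + 6*y) dx ∧ dy + (-9*x + 4*z) dx ∧ dz + (-9*y - 4*z) dy ∧ dz

Distribute the wedge, using dx_i ∧ dx_j = -dx_j ∧ dx_i and dx_i ∧ dx_i = 0. For each pair (i, j) with i < j, the coefficient of dx_i ∧ dx_j in alpha ∧ beta is (alpha_i * beta_j - alpha_j * beta_i). Collecting: alpha ∧ beta = (6*x + 6*y) dx ∧ dy + (-9*x + 4*z) dx ∧ dz + (-9*y - 4*z) dy ∧ dz.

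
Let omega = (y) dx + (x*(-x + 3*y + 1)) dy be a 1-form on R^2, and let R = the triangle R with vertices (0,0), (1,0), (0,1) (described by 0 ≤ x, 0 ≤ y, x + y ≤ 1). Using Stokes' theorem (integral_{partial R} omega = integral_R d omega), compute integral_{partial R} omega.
integral_(partial R) omega = 1/6

Stokes: integral_partial_R omega = integral_R d omega with d omega = (∂Q/∂x - ∂P/∂y) dx ∧ dy.
  ∂Q/∂x = -2*x + 3*y + 1
  ∂P/∂y = 1
  integrand = ∂Q/∂x - ∂P/∂y = -2*x + 3*y.
Integrating over R: integral_0^1 integral_0^{1-x} (-2*x + 3*y) dy dx = 1/6.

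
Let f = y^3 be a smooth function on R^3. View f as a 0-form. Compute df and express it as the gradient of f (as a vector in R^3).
df = (0) dx + (3*y^2) dy + (0) dz; grad f = (0, 3*y^2, 0)

For a 0-form f, d f = (∂f/∂x) dx + (∂f/∂y) dy + (∂f/∂z) dz. The components of the vector representation are exactly the entries of grad f in Cartesian coordinates:
  ∂f/∂x = 0
  ∂f/∂y = 3*y^2
  ∂f/∂z = 0.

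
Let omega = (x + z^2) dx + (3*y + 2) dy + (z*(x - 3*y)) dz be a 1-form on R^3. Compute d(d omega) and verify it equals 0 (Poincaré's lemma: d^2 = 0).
d(d omega) = 0

Step 1: d omega = sum_{i<j} (∂f_j/∂x_i - ∂f_i/∂x_j) dx_i ∧ dx_j:
  coeff of dx ∧ dy: 0
  coeff of dx ∧ dz: -z
  coeff of dy ∧ dz: -3*z
Step 2: Apply d again to each 2-form coefficient. The only possible 3-form in R^3 is dx ∧ dy ∧ dz, with coefficient
  ∂(coeff of dy∧dz)/∂x - ∂(coeff of dx∧dz)/∂y + ∂(coeff of dx∧dy)/∂z
  = ∂/∂x (-3*z) - ∂/∂y (-z) + ∂/∂z (0).
Each of these terms simplifies to sums of mixed partials that cancel in pairs. The result is 0 (by equality of mixed partials for smooth functions — Schwarz / Clairaut).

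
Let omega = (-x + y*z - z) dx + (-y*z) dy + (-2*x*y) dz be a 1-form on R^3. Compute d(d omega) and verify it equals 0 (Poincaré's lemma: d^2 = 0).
d(d omega) = 0

Step 1: d omega = sum_{i<j} (∂f_j/∂x_i - ∂f_i/∂x_j) dx_i ∧ dx_j:
  coeff of dx ∧ dy: -z
  coeff of dx ∧ dz: 1 - 3*y
  coeff of dy ∧ dz: -2*x + y
Step 2: Apply d again to each 2-form coefficient. The only possible 3-form in R^3 is dx ∧ dy ∧ dz, with coefficient
  ∂(coeff of dy∧dz)/∂x - ∂(coeff of dx∧dz)/∂y + ∂(coeff of dx∧dy)/∂z
  = ∂/∂x (-2*x + y) - ∂/∂y (1 - 3*y) + ∂/∂z (-z).
Each of these terms simplifies to sums of mixed partials that cancel in pairs. The result is 0 (by equality of mixed partials for smooth functions — Schwarz / Clairaut).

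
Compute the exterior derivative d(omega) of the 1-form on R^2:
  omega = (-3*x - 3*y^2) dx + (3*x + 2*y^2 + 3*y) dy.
d(omega) = (6*y + 3) dx ∧ dy

For a 1-form omega = sum_i f_i dx_i, the exterior derivative is
  d(omega) = sum_{i < j} (∂f_j/∂x_i - ∂f_i/∂x_j) dx_i ∧ dx_j.
  coefficient of dx ∧ dy: ∂f_2/∂x - ∂f_1/∂y = ∂(3*x + 2*y^2 + 3*y)/∂x - ∂(-3*x - 3*y^2)/∂y = 6*y + 3
Assembling: d(omega) = (6*y + 3) dx ∧ dy.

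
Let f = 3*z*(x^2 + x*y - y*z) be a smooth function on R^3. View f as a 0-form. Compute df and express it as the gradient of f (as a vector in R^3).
df = (3*z*(2*x + y)) dx + (3*z*(x - z)) dy + (3*x^2 + 3*x*y - 6*y*z) dz; grad f = (3*z*(2*x + y), 3*z*(x - z), 3*x^2 + 3*x*y - 6*y*z)

For a 0-form f, d f = (∂f/∂x) dx + (∂f/∂y) dy + (∂f/∂z) dz. The components of the vector representation are exactly the entries of grad f in Cartesian coordinates:
  ∂f/∂x = 3*z*(2*x + y)
  ∂f/∂y = 3*z*(x - z)
  ∂f/∂z = 3*x^2 + 3*x*y - 6*y*z.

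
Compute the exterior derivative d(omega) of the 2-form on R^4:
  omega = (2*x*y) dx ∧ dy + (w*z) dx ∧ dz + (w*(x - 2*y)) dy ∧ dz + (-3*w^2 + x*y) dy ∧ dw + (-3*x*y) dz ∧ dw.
d(omega) = (-3*y + z) dx ∧ dz ∧ dw + (w) dx ∧ dy ∧ dz + (-2*x - 2*y) dy ∧ dz ∧ dw + (y) dx ∧ dy ∧ dw

For a 2-form omega = sum_{i<j} g_{ij} dx_i ∧ dx_j, the exterior derivative is
  d(omega) = sum_{i<j} d(g_{ij}) ∧ dx_i ∧ dx_j = sum_{i<j, k} (∂g_{ij}/∂x_k) dx_k ∧ dx_i ∧ dx_j.
Expand each term, using dx_k ∧ dx_i ∧ dx_j = sgn(permutation) dx_{(a)} ∧ dx_{(b)} ∧ dx_{(c)} with (a < b < c) sorted:
  d(w*z) includes (∂/∂w)(w*z) dw = (z) dw, which multiplied by dx ∧ dz gives (z) dx ∧ dz ∧ dw
  d(w*(x - 2*y)) includes (∂/∂x)(w*(x - 2*y)) dx = (w) dx, which multiplied by dy ∧ dz gives (w) dx ∧ dy ∧ dz
  d(w*(x - 2*y)) includes (∂/∂w)(w*(x - 2*y)) dw = (x - 2*y) dw, which multiplied by dy ∧ dz gives (x - 2*y) dy ∧ dz ∧ dw
  d(-3*w^2 + x*y) includes (∂/∂x)(-3*w^2 + x*y) dx = (y) dx, which multiplied by dy ∧ dw gives (y) dx ∧ dy ∧ dw
  d(-3*x*y) includes (∂/∂x)(-3*x*y) dx = (-3*y) dx, which multiplied by dz ∧ dw gives (-3*y) dx ∧ dz ∧ dw
  d(-3*x*y) includes (∂/∂y)(-3*x*y) dy = (-3*x) dy, which multiplied by dz ∧ dw gives (-3*x) dy ∧ dz ∧ dw
Collecting like 3-forms: d(omega) = (-3*y + z) dx ∧ dz ∧ dw + (w) dx ∧ dy ∧ dz + (-2*x - 2*y) dy ∧ dz ∧ dw + (y) dx ∧ dy ∧ dw.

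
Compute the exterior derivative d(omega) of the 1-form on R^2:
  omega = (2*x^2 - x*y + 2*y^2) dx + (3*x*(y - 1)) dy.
d(omega) = (x - y - 3) dx ∧ dy

For a 1-form omega = sum_i f_i dx_i, the exterior derivative is
  d(omega) = sum_{i < j} (∂f_j/∂x_i - ∂f_i/∂x_j) dx_i ∧ dx_j.
  coefficient of dx ∧ dy: ∂f_2/∂x - ∂f_1/∂y = ∂(3*x*(y - 1))/∂x - ∂(2*x^2 - x*y + 2*y^2)/∂y = x - y - 3
Assembling: d(omega) = (x - y - 3) dx ∧ dy.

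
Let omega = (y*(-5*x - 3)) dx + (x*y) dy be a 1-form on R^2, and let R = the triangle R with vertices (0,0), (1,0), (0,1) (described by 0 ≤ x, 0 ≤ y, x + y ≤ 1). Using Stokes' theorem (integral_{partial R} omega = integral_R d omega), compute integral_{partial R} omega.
integral_(partial R) omega = 5/2

Stokes: integral_partial_R omega = integral_R d omega with d omega = (∂Q/∂x - ∂P/∂y) dx ∧ dy.
  ∂Q/∂x = y
  ∂P/∂y = -5*x - 3
  integrand = ∂Q/∂x - ∂P/∂y = 5*x + y + 3.
Integrating over R: integral_0^1 integral_0^{1-x} (5*x + y + 3) dy dx = 5/2.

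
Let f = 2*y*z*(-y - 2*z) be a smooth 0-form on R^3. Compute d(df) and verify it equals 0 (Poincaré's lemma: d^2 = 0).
d(df) = 0

Step 1: df = sum_i (∂f/∂x_i) dx_i = (0) dx + (4*z*(-y - z)) dy + (2*y*(-y - 4*z)) dz.
Step 2: Apply d again. Using the 1-form formula, the coefficient of dx ∧ dy in d(df) is ∂^2 f/∂x ∂y - ∂^2 f/∂y ∂x = (0) - (0) = 0 (equality of mixed partials for smooth f).
Similarly for dx ∧ dz and dy ∧ dz — all coefficients vanish. So d(df) = 0.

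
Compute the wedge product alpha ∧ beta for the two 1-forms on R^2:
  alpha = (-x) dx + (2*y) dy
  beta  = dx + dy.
alpha ∧ beta = (-x - 2*y) dx ∧ dy

Distribute the wedge, using dx_i ∧ dx_j = -dx_j ∧ dx_i and dx_i ∧ dx_i = 0. For each pair (i, j) with i < j, the coefficient of dx_i ∧ dx_j in alpha ∧ beta is (alpha_i * beta_j - alpha_j * beta_i). Collecting: alpha ∧ beta = (-x - 2*y) dx ∧ dy.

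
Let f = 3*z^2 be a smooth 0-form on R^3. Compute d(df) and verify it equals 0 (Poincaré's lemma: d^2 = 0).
d(df) = 0

Step 1: df = sum_i (∂f/∂x_i) dx_i = (0) dx + (0) dy + (6*z) dz.
Step 2: Apply d again. Using the 1-form formula, the coefficient of dx ∧ dy in d(df) is ∂^2 f/∂x ∂y - ∂^2 f/∂y ∂x = (0) - (0) = 0 (equality of mixed partials for smooth f).
Similarly for dx ∧ dz and dy ∧ dz — all coefficients vanish. So d(df) = 0.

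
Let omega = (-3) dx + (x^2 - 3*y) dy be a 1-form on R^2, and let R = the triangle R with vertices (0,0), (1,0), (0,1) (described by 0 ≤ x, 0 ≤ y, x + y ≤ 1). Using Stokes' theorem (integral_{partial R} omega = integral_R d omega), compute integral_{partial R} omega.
integral_(partial R) omega = 1/3

Stokes: integral_partial_R omega = integral_R d omega with d omega = (∂Q/∂x - ∂P/∂y) dx ∧ dy.
  ∂Q/∂x = 2*x
  ∂P/∂y = 0
  integrand = ∂Q/∂x - ∂P/∂y = 2*x.
Integrating over R: integral_0^1 integral_0^{1-x} (2*x) dy dx = 1/3.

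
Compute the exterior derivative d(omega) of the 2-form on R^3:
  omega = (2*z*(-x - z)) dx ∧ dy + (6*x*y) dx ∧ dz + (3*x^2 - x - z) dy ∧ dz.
d(omega) = (-2*x - 4*z - 1) dx ∧ dy ∧ dz

For a 2-form omega = sum_{i<j} g_{ij} dx_i ∧ dx_j, the exterior derivative is
  d(omega) = sum_{i<j} d(g_{ij}) ∧ dx_i ∧ dx_j = sum_{i<j, k} (∂g_{ij}/∂x_k) dx_k ∧ dx_i ∧ dx_j.
Expand each term, using dx_k ∧ dx_i ∧ dx_j = sgn(permutation) dx_{(a)} ∧ dx_{(b)} ∧ dx_{(c)} with (a < b < c) sorted:
  d(2*z*(-x - z)) includes (∂/∂z)(2*z*(-x - z)) dz = (-2*x - 4*z) dz, which multiplied by dx ∧ dy gives (-2*x - 4*z) dx ∧ dy ∧ dz
  d(6*x*y) includes (∂/∂y)(6*x*y) dy = (6*x) dy, which multiplied by dx ∧ dz gives (-6*x) dx ∧ dy ∧ dz
  d(3*x^2 - x - z) includes (∂/∂x)(3*x^2 - x - z) dx = (6*x - 1) dx, which multiplied by dy ∧ dz gives (6*x - 1) dx ∧ dy ∧ dz
Collecting like 3-forms: d(omega) = (-2*x - 4*z - 1) dx ∧ dy ∧ dz.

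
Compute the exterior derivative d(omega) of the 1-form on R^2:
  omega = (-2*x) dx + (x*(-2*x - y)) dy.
d(omega) = (-4*x - y) dx ∧ dy

For a 1-form omega = sum_i f_i dx_i, the exterior derivative is
  d(omega) = sum_{i < j} (∂f_j/∂x_i - ∂f_i/∂x_j) dx_i ∧ dx_j.
  coefficient of dx ∧ dy: ∂f_2/∂x - ∂f_1/∂y = ∂(x*(-2*x - y))/∂x - ∂(-2*x)/∂y = -4*x - y
Assembling: d(omega) = (-4*x - y) dx ∧ dy.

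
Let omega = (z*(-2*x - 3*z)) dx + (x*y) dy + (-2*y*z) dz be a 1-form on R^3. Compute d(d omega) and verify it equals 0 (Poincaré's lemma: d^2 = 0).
d(d omega) = 0

Step 1: d omega = sum_{i<j} (∂f_j/∂x_i - ∂f_i/∂x_j) dx_i ∧ dx_j:
  coeff of dx ∧ dy: y
  coeff of dx ∧ dz: 2*x + 6*z
  coeff of dy ∧ dz: -2*z
Step 2: Apply d again to each 2-form coefficient. The only possible 3-form in R^3 is dx ∧ dy ∧ dz, with coefficient
  ∂(coeff of dy∧dz)/∂x - ∂(coeff of dx∧dz)/∂y + ∂(coeff of dx∧dy)/∂z
  = ∂/∂x (-2*z) - ∂/∂y (2*x + 6*z) + ∂/∂z (y).
Each of these terms simplifies to sums of mixed partials that cancel in pairs. The result is 0 (by equality of mixed partials for smooth functions — Schwarz / Clairaut).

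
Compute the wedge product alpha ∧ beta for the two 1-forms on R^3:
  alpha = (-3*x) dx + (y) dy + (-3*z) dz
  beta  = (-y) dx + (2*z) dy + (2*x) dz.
alpha ∧ beta = (-6*x*z + y^2) dx ∧ dy + (-6*x^2 - 3*y*z) dx ∧ dz + (2*x*y + 6*z^2) dy ∧ dz

Distribute the wedge, using dx_i ∧ dx_j = -dx_j ∧ dx_i and dx_i ∧ dx_i = 0. For each pair (i, j) with i < j, the coefficient of dx_i ∧ dx_j in alpha ∧ beta is (alpha_i * beta_j - alpha_j * beta_i). Collecting: alpha ∧ beta = (-6*x*z + y^2) dx ∧ dy + (-6*x^2 - 3*y*z) dx ∧ dz + (2*x*y + 6*z^2) dy ∧ dz.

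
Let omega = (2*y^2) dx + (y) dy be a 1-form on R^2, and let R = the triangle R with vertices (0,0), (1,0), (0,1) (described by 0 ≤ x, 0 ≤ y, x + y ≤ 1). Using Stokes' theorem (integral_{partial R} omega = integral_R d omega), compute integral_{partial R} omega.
integral_(partial R) omega = -2/3

Stokes: integral_partial_R omega = integral_R d omega with d omega = (∂Q/∂x - ∂P/∂y) dx ∧ dy.
  ∂Q/∂x = 0
  ∂P/∂y = 4*y
  integrand = ∂Q/∂x - ∂P/∂y = -4*y.
Integrating over R: integral_0^1 integral_0^{1-x} (-4*y) dy dx = -2/3.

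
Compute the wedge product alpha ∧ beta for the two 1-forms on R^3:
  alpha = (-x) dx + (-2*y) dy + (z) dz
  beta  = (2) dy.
alpha ∧ beta = (-2*x) dx ∧ dy + (-2*z) dy ∧ dz

Distribute the wedge, using dx_i ∧ dx_j = -dx_j ∧ dx_i and dx_i ∧ dx_i = 0. For each pair (i, j) with i < j, the coefficient of dx_i ∧ dx_j in alpha ∧ beta is (alpha_i * beta_j - alpha_j * beta_i). Collecting: alpha ∧ beta = (-2*x) dx ∧ dy + (-2*z) dy ∧ dz.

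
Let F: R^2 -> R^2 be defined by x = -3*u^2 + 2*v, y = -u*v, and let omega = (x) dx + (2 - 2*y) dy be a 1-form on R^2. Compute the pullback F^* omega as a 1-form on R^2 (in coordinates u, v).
F^* omega = (18*u^3 - 2*u*v^2 - 12*u*v - 2*v) du + (-2*u^2*v - 6*u^2 - 2*u + 4*v) dv

Using F^*(f dg) = (f ∘ F) d(g ∘ F), substitute each coordinate x_i by F_i(u, v) in f_i, and replace dx_i by d F_i = (∂F_i/∂u) du + (∂F_i/∂v) dv.
  For the x component: f_1(F) = -3*u^2 + 2*v; d F_1 = (-6*u) du + (2) dv
  For the y component: f_2(F) = 2*u*v + 2; d F_2 = (-v) du + (-u) dv
Combining and collecting du, dv coefficients:
  coeff of du: 18*u^3 - 2*u*v^2 - 12*u*v - 2*v
  coeff of dv: -2*u^2*v - 6*u^2 - 2*u + 4*v
F^* omega = (18*u^3 - 2*u*v^2 - 12*u*v - 2*v) du + (-2*u^2*v - 6*u^2 - 2*u + 4*v) dv.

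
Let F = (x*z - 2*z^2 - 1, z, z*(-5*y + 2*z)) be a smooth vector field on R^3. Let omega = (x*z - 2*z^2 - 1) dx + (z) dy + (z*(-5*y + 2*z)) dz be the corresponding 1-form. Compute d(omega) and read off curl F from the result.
d(omega) = (-5*z - 1) dy ∧ dz + (x - 4*z) dz ∧ dx + (0) dx ∧ dy; curl F = (-5*z - 1, x - 4*z, 0)

d omega = sum_{i<j} (∂f_j/∂x_i - ∂f_i/∂x_j) dx_i ∧ dx_j. Under the identification (dy ∧ dz, dz ∧ dx, dx ∧ dy) ↔ (e_x, e_y, e_z), the coefficients are exactly the components of curl F. Compute:
  ∂R/∂y - ∂Q/∂z = (-5*z) - (1) = -5*z - 1
  ∂P/∂z - ∂R/∂x = (x - 4*z) - (0) = x - 4*z
  ∂Q/∂x - ∂P/∂y = (0) - (0) = 0.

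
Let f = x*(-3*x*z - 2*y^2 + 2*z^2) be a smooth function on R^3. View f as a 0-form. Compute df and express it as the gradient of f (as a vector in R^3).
df = (-6*x*z - 2*y^2 + 2*z^2) dx + (-4*x*y) dy + (x*(-3*x + 4*z)) dz; grad f = (-6*x*z - 2*y^2 + 2*z^2, -4*x*y, x*(-3*x + 4*z))

For a 0-form f, d f = (∂f/∂x) dx + (∂f/∂y) dy + (∂f/∂z) dz. The components of the vector representation are exactly the entries of grad f in Cartesian coordinates:
  ∂f/∂x = -6*x*z - 2*y^2 + 2*z^2
  ∂f/∂y = -4*x*y
  ∂f/∂z = x*(-3*x + 4*z).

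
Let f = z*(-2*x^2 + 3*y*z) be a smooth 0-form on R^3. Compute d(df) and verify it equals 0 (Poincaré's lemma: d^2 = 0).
d(df) = 0

Step 1: df = sum_i (∂f/∂x_i) dx_i = (-4*x*z) dx + (3*z^2) dy + (-2*x^2 + 6*y*z) dz.
Step 2: Apply d again. Using the 1-form formula, the coefficient of dx ∧ dy in d(df) is ∂^2 f/∂x ∂y - ∂^2 f/∂y ∂x = (0) - (0) = 0 (equality of mixed partials for smooth f).
Similarly for dx ∧ dz and dy ∧ dz — all coefficients vanish. So d(df) = 0.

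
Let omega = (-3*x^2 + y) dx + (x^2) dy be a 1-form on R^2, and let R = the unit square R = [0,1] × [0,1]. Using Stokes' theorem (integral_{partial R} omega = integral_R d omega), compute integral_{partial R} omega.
integral_(partial R) omega = 0

Stokes: integral_partial_R omega = integral_R d omega with d omega = (∂Q/∂x - ∂P/∂y) dx ∧ dy.
  ∂Q/∂x = 2*x
  ∂P/∂y = 1
  integrand = ∂Q/∂x - ∂P/∂y = 2*x - 1.
Integrating over R: integral_0^1 integral_0^1 (2*x - 1) dx dy = 0.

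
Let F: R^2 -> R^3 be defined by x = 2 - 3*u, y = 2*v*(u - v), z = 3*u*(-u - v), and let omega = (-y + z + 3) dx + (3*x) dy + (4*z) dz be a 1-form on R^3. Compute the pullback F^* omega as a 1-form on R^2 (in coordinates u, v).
F^* omega = (72*u^3 + 108*u^2*v + 9*u^2 + 36*u*v^2 - 3*u*v - 6*v^2 + 12*v - 9) du + (36*u^3 + 36*u^2*v - 18*u^2 + 36*u*v + 12*u - 24*v) dv

Using F^*(f dg) = (f ∘ F) d(g ∘ F), substitute each coordinate x_i by F_i(u, v) in f_i, and replace dx_i by d F_i = (∂F_i/∂u) du + (∂F_i/∂v) dv.
  For the x component: f_1(F) = -3*u^2 - 5*u*v + 2*v^2 + 3; d F_1 = (-3) du + (0) dv
  For the y component: f_2(F) = 6 - 9*u; d F_2 = (2*v) du + (2*u - 4*v) dv
  For the z component: f_3(F) = 12*u*(-u - v); d F_3 = (-6*u - 3*v) du + (-3*u) dv
Combining and collecting du, dv coefficients:
  coeff of du: 72*u^3 + 108*u^2*v + 9*u^2 + 36*u*v^2 - 3*u*v - 6*v^2 + 12*v - 9
  coeff of dv: 36*u^3 + 36*u^2*v - 18*u^2 + 36*u*v + 12*u - 24*v
F^* omega = (72*u^3 + 108*u^2*v + 9*u^2 + 36*u*v^2 - 3*u*v - 6*v^2 + 12*v - 9) du + (36*u^3 + 36*u^2*v - 18*u^2 + 36*u*v + 12*u - 24*v) dv.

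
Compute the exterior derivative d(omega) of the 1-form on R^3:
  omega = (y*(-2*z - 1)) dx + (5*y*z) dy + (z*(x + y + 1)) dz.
d(omega) = (2*z + 1) dx ∧ dy + (2*y + z) dx ∧ dz + (-5*y + z) dy ∧ dz

For a 1-form omega = sum_i f_i dx_i, the exterior derivative is
  d(omega) = sum_{i < j} (∂f_j/∂x_i - ∂f_i/∂x_j) dx_i ∧ dx_j.
  coefficient of dx ∧ dy: ∂f_2/∂x - ∂f_1/∂y = ∂(5*y*z)/∂x - ∂(y*(-2*z - 1))/∂y = 2*z + 1
  coefficient of dx ∧ dz: ∂f_3/∂x - ∂f_1/∂z = ∂(z*(x + y + 1))/∂x - ∂(y*(-2*z - 1))/∂z = 2*y + z
  coefficient of dy ∧ dz: ∂f_3/∂y - ∂f_2/∂z = ∂(z*(x + y + 1))/∂y - ∂(5*y*z)/∂z = -5*y + z
Assembling: d(omega) = (2*z + 1) dx ∧ dy + (2*y + z) dx ∧ dz + (-5*y + z) dy ∧ dz.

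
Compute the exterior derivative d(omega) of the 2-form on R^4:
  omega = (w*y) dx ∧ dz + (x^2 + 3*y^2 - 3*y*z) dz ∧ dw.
d(omega) = (-w) dx ∧ dy ∧ dz + (2*x + y) dx ∧ dz ∧ dw + (6*y - 3*z) dy ∧ dz ∧ dw

For a 2-form omega = sum_{i<j} g_{ij} dx_i ∧ dx_j, the exterior derivative is
  d(omega) = sum_{i<j} d(g_{ij}) ∧ dx_i ∧ dx_j = sum_{i<j, k} (∂g_{ij}/∂x_k) dx_k ∧ dx_i ∧ dx_j.
Expand each term, using dx_k ∧ dx_i ∧ dx_j = sgn(permutation) dx_{(a)} ∧ dx_{(b)} ∧ dx_{(c)} with (a < b < c) sorted:
  d(w*y) includes (∂/∂y)(w*y) dy = (w) dy, which multiplied by dx ∧ dz gives (-w) dx ∧ dy ∧ dz
  d(w*y) includes (∂/∂w)(w*y) dw = (y) dw, which multiplied by dx ∧ dz gives (y) dx ∧ dz ∧ dw
  d(x^2 + 3*y^2 - 3*y*z) includes (∂/∂x)(x^2 + 3*y^2 - 3*y*z) dx = (2*x) dx, which multiplied by dz ∧ dw gives (2*x) dx ∧ dz ∧ dw
  d(x^2 + 3*y^2 - 3*y*z) includes (∂/∂y)(x^2 + 3*y^2 - 3*y*z) dy = (6*y - 3*z) dy, which multiplied by dz ∧ dw gives (6*y - 3*z) dy ∧ dz ∧ dw
Collecting like 3-forms: d(omega) = (-w) dx ∧ dy ∧ dz + (2*x + y) dx ∧ dz ∧ dw + (6*y - 3*z) dy ∧ dz ∧ dw.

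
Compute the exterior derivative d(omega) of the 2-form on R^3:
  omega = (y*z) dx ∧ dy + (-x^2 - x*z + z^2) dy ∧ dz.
d(omega) = (-2*x + y - z) dx ∧ dy ∧ dz

For a 2-form omega = sum_{i<j} g_{ij} dx_i ∧ dx_j, the exterior derivative is
  d(omega) = sum_{i<j} d(g_{ij}) ∧ dx_i ∧ dx_j = sum_{i<j, k} (∂g_{ij}/∂x_k) dx_k ∧ dx_i ∧ dx_j.
Expand each term, using dx_k ∧ dx_i ∧ dx_j = sgn(permutation) dx_{(a)} ∧ dx_{(b)} ∧ dx_{(c)} with (a < b < c) sorted:
  d(y*z) includes (∂/∂z)(y*z) dz = (y) dz, which multiplied by dx ∧ dy gives (y) dx ∧ dy ∧ dz
  d(-x^2 - x*z + z^2) includes (∂/∂x)(-x^2 - x*z + z^2) dx = (-2*x - z) dx, which multiplied by dy ∧ dz gives (-2*x - z) dx ∧ dy ∧ dz
Collecting like 3-forms: d(omega) = (-2*x + y - z) dx ∧ dy ∧ dz.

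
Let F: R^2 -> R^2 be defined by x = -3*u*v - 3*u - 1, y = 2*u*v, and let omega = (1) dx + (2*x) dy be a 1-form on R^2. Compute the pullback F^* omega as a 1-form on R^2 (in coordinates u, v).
F^* omega = (-12*u*v^2 - 12*u*v - 7*v - 3) du + (u*(-12*u*v - 12*u - 7)) dv

Using F^*(f dg) = (f ∘ F) d(g ∘ F), substitute each coordinate x_i by F_i(u, v) in f_i, and replace dx_i by d F_i = (∂F_i/∂u) du + (∂F_i/∂v) dv.
  For the x component: f_1(F) = 1; d F_1 = (-3*v - 3) du + (-3*u) dv
  For the y component: f_2(F) = -6*u*v - 6*u - 2; d F_2 = (2*v) du + (2*u) dv
Combining and collecting du, dv coefficients:
  coeff of du: -12*u*v^2 - 12*u*v - 7*v - 3
  coeff of dv: u*(-12*u*v - 12*u - 7)
F^* omega = (-12*u*v^2 - 12*u*v - 7*v - 3) du + (u*(-12*u*v - 12*u - 7)) dv.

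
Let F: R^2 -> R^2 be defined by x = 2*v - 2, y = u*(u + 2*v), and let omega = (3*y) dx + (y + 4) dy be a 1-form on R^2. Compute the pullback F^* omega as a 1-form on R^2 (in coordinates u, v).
F^* omega = (2*u^3 + 6*u^2*v + 4*u*v^2 + 8*u + 8*v) du + (2*u*(u^2 + 2*u*v + 3*u + 6*v + 4)) dv

Using F^*(f dg) = (f ∘ F) d(g ∘ F), substitute each coordinate x_i by F_i(u, v) in f_i, and replace dx_i by d F_i = (∂F_i/∂u) du + (∂F_i/∂v) dv.
  For the x component: f_1(F) = 3*u*(u + 2*v); d F_1 = (0) du + (2) dv
  For the y component: f_2(F) = u^2 + 2*u*v + 4; d F_2 = (2*u + 2*v) du + (2*u) dv
Combining and collecting du, dv coefficients:
  coeff of du: 2*u^3 + 6*u^2*v + 4*u*v^2 + 8*u + 8*v
  coeff of dv: 2*u*(u^2 + 2*u*v + 3*u + 6*v + 4)
F^* omega = (2*u^3 + 6*u^2*v + 4*u*v^2 + 8*u + 8*v) du + (2*u*(u^2 + 2*u*v + 3*u + 6*v + 4)) dv.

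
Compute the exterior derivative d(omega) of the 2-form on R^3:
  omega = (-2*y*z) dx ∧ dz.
d(omega) = (2*z) dx ∧ dy ∧ dz

For a 2-form omega = sum_{i<j} g_{ij} dx_i ∧ dx_j, the exterior derivative is
  d(omega) = sum_{i<j} d(g_{ij}) ∧ dx_i ∧ dx_j = sum_{i<j, k} (∂g_{ij}/∂x_k) dx_k ∧ dx_i ∧ dx_j.
Expand each term, using dx_k ∧ dx_i ∧ dx_j = sgn(permutation) dx_{(a)} ∧ dx_{(b)} ∧ dx_{(c)} with (a < b < c) sorted:
  d(-2*y*z) includes (∂/∂y)(-2*y*z) dy = (-2*z) dy, which multiplied by dx ∧ dz gives (2*z) dx ∧ dy ∧ dz
Collecting like 3-forms: d(omega) = (2*z) dx ∧ dy ∧ dz.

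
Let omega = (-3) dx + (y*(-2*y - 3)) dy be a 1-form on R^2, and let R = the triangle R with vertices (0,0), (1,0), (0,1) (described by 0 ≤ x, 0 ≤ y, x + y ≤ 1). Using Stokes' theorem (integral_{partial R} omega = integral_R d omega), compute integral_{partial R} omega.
integral_(partial R) omega = 0

Stokes: integral_partial_R omega = integral_R d omega with d omega = (∂Q/∂x - ∂P/∂y) dx ∧ dy.
  ∂Q/∂x = 0
  ∂P/∂y = 0
  integrand = ∂Q/∂x - ∂P/∂y = 0.
Integrating over R: integral_0^1 integral_0^{1-x} (0) dy dx = 0.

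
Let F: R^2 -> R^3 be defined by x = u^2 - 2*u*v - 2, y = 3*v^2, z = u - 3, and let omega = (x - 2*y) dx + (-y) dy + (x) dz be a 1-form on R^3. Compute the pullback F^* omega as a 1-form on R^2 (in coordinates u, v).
F^* omega = (2*u^3 - 6*u^2*v + u^2 - 8*u*v^2 - 2*u*v - 4*u + 12*v^3 + 4*v - 2) du + (-2*u^3 + 4*u^2*v + 12*u*v^2 + 4*u - 18*v^3) dv

Using F^*(f dg) = (f ∘ F) d(g ∘ F), substitute each coordinate x_i by F_i(u, v) in f_i, and replace dx_i by d F_i = (∂F_i/∂u) du + (∂F_i/∂v) dv.
  For the x component: f_1(F) = u^2 - 2*u*v - 6*v^2 - 2; d F_1 = (2*u - 2*v) du + (-2*u) dv
  For the y component: f_2(F) = -3*v^2; d F_2 = (0) du + (6*v) dv
  For the z component: f_3(F) = u^2 - 2*u*v - 2; d F_3 = (1) du + (0) dv
Combining and collecting du, dv coefficients:
  coeff of du: 2*u^3 - 6*u^2*v + u^2 - 8*u*v^2 - 2*u*v - 4*u + 12*v^3 + 4*v - 2
  coeff of dv: -2*u^3 + 4*u^2*v + 12*u*v^2 + 4*u - 18*v^3
F^* omega = (2*u^3 - 6*u^2*v + u^2 - 8*u*v^2 - 2*u*v - 4*u + 12*v^3 + 4*v - 2) du + (-2*u^3 + 4*u^2*v + 12*u*v^2 + 4*u - 18*v^3) dv.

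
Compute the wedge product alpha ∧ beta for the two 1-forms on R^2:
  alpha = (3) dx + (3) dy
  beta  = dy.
alpha ∧ beta = (3) dx ∧ dy

Distribute the wedge, using dx_i ∧ dx_j = -dx_j ∧ dx_i and dx_i ∧ dx_i = 0. For each pair (i, j) with i < j, the coefficient of dx_i ∧ dx_j in alpha ∧ beta is (alpha_i * beta_j - alpha_j * beta_i). Collecting: alpha ∧ beta = (3) dx ∧ dy.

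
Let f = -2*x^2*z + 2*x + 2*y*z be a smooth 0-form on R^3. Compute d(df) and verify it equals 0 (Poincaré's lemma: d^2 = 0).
d(df) = 0

Step 1: df = sum_i (∂f/∂x_i) dx_i = (-4*x*z + 2) dx + (2*z) dy + (-2*x^2 + 2*y) dz.
Step 2: Apply d again. Using the 1-form formula, the coefficient of dx ∧ dy in d(df) is ∂^2 f/∂x ∂y - ∂^2 f/∂y ∂x = (0) - (0) = 0 (equality of mixed partials for smooth f).
Similarly for dx ∧ dz and dy ∧ dz — all coefficients vanish. So d(df) = 0.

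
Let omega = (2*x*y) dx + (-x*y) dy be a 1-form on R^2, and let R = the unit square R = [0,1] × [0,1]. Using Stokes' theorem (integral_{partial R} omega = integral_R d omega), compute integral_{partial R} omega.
integral_(partial R) omega = -3/2

Stokes: integral_partial_R omega = integral_R d omega with d omega = (∂Q/∂x - ∂P/∂y) dx ∧ dy.
  ∂Q/∂x = -y
  ∂P/∂y = 2*x
  integrand = ∂Q/∂x - ∂P/∂y = -2*x - y.
Integrating over R: integral_0^1 integral_0^1 (-2*x - y) dx dy = -3/2.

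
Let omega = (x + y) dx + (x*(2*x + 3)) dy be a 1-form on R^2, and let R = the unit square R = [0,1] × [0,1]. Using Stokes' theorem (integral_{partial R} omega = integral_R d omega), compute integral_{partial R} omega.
integral_(partial R) omega = 4

Stokes: integral_partial_R omega = integral_R d omega with d omega = (∂Q/∂x - ∂P/∂y) dx ∧ dy.
  ∂Q/∂x = 4*x + 3
  ∂P/∂y = 1
  integrand = ∂Q/∂x - ∂P/∂y = 4*x + 2.
Integrating over R: integral_0^1 integral_0^1 (4*x + 2) dx dy = 4.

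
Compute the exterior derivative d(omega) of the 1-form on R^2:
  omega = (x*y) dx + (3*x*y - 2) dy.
d(omega) = (-x + 3*y) dx ∧ dy

For a 1-form omega = sum_i f_i dx_i, the exterior derivative is
  d(omega) = sum_{i < j} (∂f_j/∂x_i - ∂f_i/∂x_j) dx_i ∧ dx_j.
  coefficient of dx ∧ dy: ∂f_2/∂x - ∂f_1/∂y = ∂(3*x*y - 2)/∂x - ∂(x*y)/∂y = -x + 3*y
Assembling: d(omega) = (-x + 3*y) dx ∧ dy.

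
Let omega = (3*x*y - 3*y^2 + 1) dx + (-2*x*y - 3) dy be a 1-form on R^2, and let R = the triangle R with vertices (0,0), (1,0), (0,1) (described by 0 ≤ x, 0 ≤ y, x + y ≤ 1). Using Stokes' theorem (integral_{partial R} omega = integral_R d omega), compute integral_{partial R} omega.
integral_(partial R) omega = 1/6

Stokes: integral_partial_R omega = integral_R d omega with d omega = (∂Q/∂x - ∂P/∂y) dx ∧ dy.
  ∂Q/∂x = -2*y
  ∂P/∂y = 3*x - 6*y
  integrand = ∂Q/∂x - ∂P/∂y = -3*x + 4*y.
Integrating over R: integral_0^1 integral_0^{1-x} (-3*x + 4*y) dy dx = 1/6.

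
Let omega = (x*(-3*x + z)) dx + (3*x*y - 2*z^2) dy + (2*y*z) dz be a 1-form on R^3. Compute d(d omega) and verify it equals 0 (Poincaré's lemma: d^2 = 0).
d(d omega) = 0

Step 1: d omega = sum_{i<j} (∂f_j/∂x_i - ∂f_i/∂x_j) dx_i ∧ dx_j:
  coeff of dx ∧ dy: 3*y
  coeff of dx ∧ dz: -x
  coeff of dy ∧ dz: 6*z
Step 2: Apply d again to each 2-form coefficient. The only possible 3-form in R^3 is dx ∧ dy ∧ dz, with coefficient
  ∂(coeff of dy∧dz)/∂x - ∂(coeff of dx∧dz)/∂y + ∂(coeff of dx∧dy)/∂z
  = ∂/∂x (6*z) - ∂/∂y (-x) + ∂/∂z (3*y).
Each of these terms simplifies to sums of mixed partials that cancel in pairs. The result is 0 (by equality of mixed partials for smooth functions — Schwarz / Clairaut).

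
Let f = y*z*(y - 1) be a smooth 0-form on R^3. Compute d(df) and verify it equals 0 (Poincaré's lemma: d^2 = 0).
d(df) = 0

Step 1: df = sum_i (∂f/∂x_i) dx_i = (0) dx + (z*(2*y - 1)) dy + (y*(y - 1)) dz.
Step 2: Apply d again. Using the 1-form formula, the coefficient of dx ∧ dy in d(df) is ∂^2 f/∂x ∂y - ∂^2 f/∂y ∂x = (0) - (0) = 0 (equality of mixed partials for smooth f).
Similarly for dx ∧ dz and dy ∧ dz — all coefficients vanish. So d(df) = 0.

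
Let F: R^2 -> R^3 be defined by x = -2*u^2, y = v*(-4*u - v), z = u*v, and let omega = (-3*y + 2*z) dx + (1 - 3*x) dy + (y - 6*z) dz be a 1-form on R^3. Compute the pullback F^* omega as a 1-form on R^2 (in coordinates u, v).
F^* omega = (v*(-80*u^2 - 22*u*v - v^2 - 4)) du + (-24*u^3 - 22*u^2*v - u*v^2 - 4*u - 2*v) dv

Using F^*(f dg) = (f ∘ F) d(g ∘ F), substitute each coordinate x_i by F_i(u, v) in f_i, and replace dx_i by d F_i = (∂F_i/∂u) du + (∂F_i/∂v) dv.
  For the x component: f_1(F) = v*(14*u + 3*v); d F_1 = (-4*u) du + (0) dv
  For the y component: f_2(F) = 6*u^2 + 1; d F_2 = (-4*v) du + (-4*u - 2*v) dv
  For the z component: f_3(F) = v*(-10*u - v); d F_3 = (v) du + (u) dv
Combining and collecting du, dv coefficients:
  coeff of du: v*(-80*u^2 - 22*u*v - v^2 - 4)
  coeff of dv: -24*u^3 - 22*u^2*v - u*v^2 - 4*u - 2*v
F^* omega = (v*(-80*u^2 - 22*u*v - v^2 - 4)) du + (-24*u^3 - 22*u^2*v - u*v^2 - 4*u - 2*v) dv.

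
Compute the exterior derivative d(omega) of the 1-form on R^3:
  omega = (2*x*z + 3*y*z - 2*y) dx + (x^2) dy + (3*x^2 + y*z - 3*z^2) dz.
d(omega) = (2*x - 3*z + 2) dx ∧ dy + (4*x - 3*y) dx ∧ dz + (z) dy ∧ dz

For a 1-form omega = sum_i f_i dx_i, the exterior derivative is
  d(omega) = sum_{i < j} (∂f_j/∂x_i - ∂f_i/∂x_j) dx_i ∧ dx_j.
  coefficient of dx ∧ dy: ∂f_2/∂x - ∂f_1/∂y = ∂(x^2)/∂x - ∂(2*x*z + 3*y*z - 2*y)/∂y = 2*x - 3*z + 2
  coefficient of dx ∧ dz: ∂f_3/∂x - ∂f_1/∂z = ∂(3*x^2 + y*z - 3*z^2)/∂x - ∂(2*x*z + 3*y*z - 2*y)/∂z = 4*x - 3*y
  coefficient of dy ∧ dz: ∂f_3/∂y - ∂f_2/∂z = ∂(3*x^2 + y*z - 3*z^2)/∂y - ∂(x^2)/∂z = z
Assembling: d(omega) = (2*x - 3*z + 2) dx ∧ dy + (4*x - 3*y) dx ∧ dz + (z) dy ∧ dz.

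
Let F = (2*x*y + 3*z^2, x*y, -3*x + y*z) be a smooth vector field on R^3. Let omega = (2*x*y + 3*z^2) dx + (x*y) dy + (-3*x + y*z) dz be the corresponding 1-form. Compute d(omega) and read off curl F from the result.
d(omega) = (z) dy ∧ dz + (6*z + 3) dz ∧ dx + (-2*x + y) dx ∧ dy; curl F = (z, 6*z + 3, -2*x + y)

d omega = sum_{i<j} (∂f_j/∂x_i - ∂f_i/∂x_j) dx_i ∧ dx_j. Under the identification (dy ∧ dz, dz ∧ dx, dx ∧ dy) ↔ (e_x, e_y, e_z), the coefficients are exactly the components of curl F. Compute:
  ∂R/∂y - ∂Q/∂z = (z) - (0) = z
  ∂P/∂z - ∂R/∂x = (6*z) - (-3) = 6*z + 3
  ∂Q/∂x - ∂P/∂y = (y) - (2*x) = -2*x + y.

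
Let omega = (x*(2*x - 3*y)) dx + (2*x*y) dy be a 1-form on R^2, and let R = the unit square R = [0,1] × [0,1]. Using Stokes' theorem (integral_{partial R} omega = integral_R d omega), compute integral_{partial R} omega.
integral_(partial R) omega = 5/2

Stokes: integral_partial_R omega = integral_R d omega with d omega = (∂Q/∂x - ∂P/∂y) dx ∧ dy.
  ∂Q/∂x = 2*y
  ∂P/∂y = -3*x
  integrand = ∂Q/∂x - ∂P/∂y = 3*x + 2*y.
Integrating over R: integral_0^1 integral_0^1 (3*x + 2*y) dx dy = 5/2.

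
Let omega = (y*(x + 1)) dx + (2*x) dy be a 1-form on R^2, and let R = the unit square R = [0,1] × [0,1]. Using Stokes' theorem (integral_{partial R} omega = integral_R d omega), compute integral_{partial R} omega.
integral_(partial R) omega = 1/2

Stokes: integral_partial_R omega = integral_R d omega with d omega = (∂Q/∂x - ∂P/∂y) dx ∧ dy.
  ∂Q/∂x = 2
  ∂P/∂y = x + 1
  integrand = ∂Q/∂x - ∂P/∂y = 1 - x.
Integrating over R: integral_0^1 integral_0^1 (1 - x) dx dy = 1/2.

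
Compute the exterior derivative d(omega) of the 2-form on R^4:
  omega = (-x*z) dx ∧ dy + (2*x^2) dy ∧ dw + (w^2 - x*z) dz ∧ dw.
d(omega) = (-x) dx ∧ dy ∧ dz + (4*x) dx ∧ dy ∧ dw + (-z) dx ∧ dz ∧ dw

For a 2-form omega = sum_{i<j} g_{ij} dx_i ∧ dx_j, the exterior derivative is
  d(omega) = sum_{i<j} d(g_{ij}) ∧ dx_i ∧ dx_j = sum_{i<j, k} (∂g_{ij}/∂x_k) dx_k ∧ dx_i ∧ dx_j.
Expand each term, using dx_k ∧ dx_i ∧ dx_j = sgn(permutation) dx_{(a)} ∧ dx_{(b)} ∧ dx_{(c)} with (a < b < c) sorted:
  d(-x*z) includes (∂/∂z)(-x*z) dz = (-x) dz, which multiplied by dx ∧ dy gives (-x) dx ∧ dy ∧ dz
  d(2*x^2) includes (∂/∂x)(2*x^2) dx = (4*x) dx, which multiplied by dy ∧ dw gives (4*x) dx ∧ dy ∧ dw
  d(w^2 - x*z) includes (∂/∂x)(w^2 - x*z) dx = (-z) dx, which multiplied by dz ∧ dw gives (-z) dx ∧ dz ∧ dw
Collecting like 3-forms: d(omega) = (-x) dx ∧ dy ∧ dz + (4*x) dx ∧ dy ∧ dw + (-z) dx ∧ dz ∧ dw.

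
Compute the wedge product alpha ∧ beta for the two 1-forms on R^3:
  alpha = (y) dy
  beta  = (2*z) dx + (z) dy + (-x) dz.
alpha ∧ beta = (-2*y*z) dx ∧ dy + (-x*y) dy ∧ dz

Distribute the wedge, using dx_i ∧ dx_j = -dx_j ∧ dx_i and dx_i ∧ dx_i = 0. For each pair (i, j) with i < j, the coefficient of dx_i ∧ dx_j in alpha ∧ beta is (alpha_i * beta_j - alpha_j * beta_i). Collecting: alpha ∧ beta = (-2*y*z) dx ∧ dy + (-x*y) dy ∧ dz.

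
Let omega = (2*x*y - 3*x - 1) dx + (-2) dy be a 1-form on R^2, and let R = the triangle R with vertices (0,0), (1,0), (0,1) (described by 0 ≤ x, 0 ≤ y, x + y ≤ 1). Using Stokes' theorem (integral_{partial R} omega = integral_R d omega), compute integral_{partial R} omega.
integral_(partial R) omega = -1/3

Stokes: integral_partial_R omega = integral_R d omega with d omega = (∂Q/∂x - ∂P/∂y) dx ∧ dy.
  ∂Q/∂x = 0
  ∂P/∂y = 2*x
  integrand = ∂Q/∂x - ∂P/∂y = -2*x.
Integrating over R: integral_0^1 integral_0^{1-x} (-2*x) dy dx = -1/3.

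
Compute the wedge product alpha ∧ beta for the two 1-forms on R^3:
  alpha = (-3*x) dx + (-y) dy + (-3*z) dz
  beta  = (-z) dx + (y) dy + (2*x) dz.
alpha ∧ beta = (-y*(3*x + z)) dx ∧ dy + (-6*x^2 - 3*z^2) dx ∧ dz + (y*(-2*x + 3*z)) dy ∧ dz

Distribute the wedge, using dx_i ∧ dx_j = -dx_j ∧ dx_i and dx_i ∧ dx_i = 0. For each pair (i, j) with i < j, the coefficient of dx_i ∧ dx_j in alpha ∧ beta is (alpha_i * beta_j - alpha_j * beta_i). Collecting: alpha ∧ beta = (-y*(3*x + z)) dx ∧ dy + (-6*x^2 - 3*z^2) dx ∧ dz + (y*(-2*x + 3*z)) dy ∧ dz.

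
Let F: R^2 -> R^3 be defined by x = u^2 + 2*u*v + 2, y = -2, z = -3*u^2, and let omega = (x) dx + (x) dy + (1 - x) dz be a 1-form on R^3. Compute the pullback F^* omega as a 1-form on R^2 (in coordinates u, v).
F^* omega = (8*u^3 + 18*u^2*v + 4*u*v^2 + 10*u + 4*v) du + (2*u*(u^2 + 2*u*v + 2)) dv

Using F^*(f dg) = (f ∘ F) d(g ∘ F), substitute each coordinate x_i by F_i(u, v) in f_i, and replace dx_i by d F_i = (∂F_i/∂u) du + (∂F_i/∂v) dv.
  For the x component: f_1(F) = u^2 + 2*u*v + 2; d F_1 = (2*u + 2*v) du + (2*u) dv
  For the y component: f_2(F) = u^2 + 2*u*v + 2; d F_2 = (0) du + (0) dv
  For the z component: f_3(F) = -u^2 - 2*u*v - 1; d F_3 = (-6*u) du + (0) dv
Combining and collecting du, dv coefficients:
  coeff of du: 8*u^3 + 18*u^2*v + 4*u*v^2 + 10*u + 4*v
  coeff of dv: 2*u*(u^2 + 2*u*v + 2)
F^* omega = (8*u^3 + 18*u^2*v + 4*u*v^2 + 10*u + 4*v) du + (2*u*(u^2 + 2*u*v + 2)) dv.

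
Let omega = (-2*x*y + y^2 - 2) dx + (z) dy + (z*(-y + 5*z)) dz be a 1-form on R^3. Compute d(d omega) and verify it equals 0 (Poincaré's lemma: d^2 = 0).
d(d omega) = 0

Step 1: d omega = sum_{i<j} (∂f_j/∂x_i - ∂f_i/∂x_j) dx_i ∧ dx_j:
  coeff of dx ∧ dy: 2*x - 2*y
  coeff of dx ∧ dz: 0
  coeff of dy ∧ dz: -z - 1
Step 2: Apply d again to each 2-form coefficient. The only possible 3-form in R^3 is dx ∧ dy ∧ dz, with coefficient
  ∂(coeff of dy∧dz)/∂x - ∂(coeff of dx∧dz)/∂y + ∂(coeff of dx∧dy)/∂z
  = ∂/∂x (-z - 1) - ∂/∂y (0) + ∂/∂z (2*x - 2*y).
Each of these terms simplifies to sums of mixed partials that cancel in pairs. The result is 0 (by equality of mixed partials for smooth functions — Schwarz / Clairaut).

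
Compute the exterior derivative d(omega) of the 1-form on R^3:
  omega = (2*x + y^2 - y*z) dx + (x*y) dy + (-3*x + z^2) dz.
d(omega) = (-y + z) dx ∧ dy + (y - 3) dx ∧ dz

For a 1-form omega = sum_i f_i dx_i, the exterior derivative is
  d(omega) = sum_{i < j} (∂f_j/∂x_i - ∂f_i/∂x_j) dx_i ∧ dx_j.
  coefficient of dx ∧ dy: ∂f_2/∂x - ∂f_1/∂y = ∂(x*y)/∂x - ∂(2*x + y^2 - y*z)/∂y = -y + z
  coefficient of dx ∧ dz: ∂f_3/∂x - ∂f_1/∂z = ∂(-3*x + z^2)/∂x - ∂(2*x + y^2 - y*z)/∂z = y - 3
Assembling: d(omega) = (-y + z) dx ∧ dy + (y - 3) dx ∧ dz.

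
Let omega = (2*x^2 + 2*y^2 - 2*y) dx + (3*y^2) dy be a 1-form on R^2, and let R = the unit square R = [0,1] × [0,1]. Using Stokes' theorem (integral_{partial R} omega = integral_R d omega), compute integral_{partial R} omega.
integral_(partial R) omega = 0

Stokes: integral_partial_R omega = integral_R d omega with d omega = (∂Q/∂x - ∂P/∂y) dx ∧ dy.
  ∂Q/∂x = 0
  ∂P/∂y = 4*y - 2
  integrand = ∂Q/∂x - ∂P/∂y = 2 - 4*y.
Integrating over R: integral_0^1 integral_0^1 (2 - 4*y) dx dy = 0.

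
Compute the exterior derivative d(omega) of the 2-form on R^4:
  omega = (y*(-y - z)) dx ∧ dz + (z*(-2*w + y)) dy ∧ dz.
d(omega) = (2*y + z) dx ∧ dy ∧ dz + (-2*z) dy ∧ dz ∧ dw

For a 2-form omega = sum_{i<j} g_{ij} dx_i ∧ dx_j, the exterior derivative is
  d(omega) = sum_{i<j} d(g_{ij}) ∧ dx_i ∧ dx_j = sum_{i<j, k} (∂g_{ij}/∂x_k) dx_k ∧ dx_i ∧ dx_j.
Expand each term, using dx_k ∧ dx_i ∧ dx_j = sgn(permutation) dx_{(a)} ∧ dx_{(b)} ∧ dx_{(c)} with (a < b < c) sorted:
  d(y*(-y - z)) includes (∂/∂y)(y*(-y - z)) dy = (-2*y - z) dy, which multiplied by dx ∧ dz gives (2*y + z) dx ∧ dy ∧ dz
  d(z*(-2*w + y)) includes (∂/∂w)(z*(-2*w + y)) dw = (-2*z) dw, which multiplied by dy ∧ dz gives (-2*z) dy ∧ dz ∧ dw
Collecting like 3-forms: d(omega) = (2*y + z) dx ∧ dy ∧ dz + (-2*z) dy ∧ dz ∧ dw.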